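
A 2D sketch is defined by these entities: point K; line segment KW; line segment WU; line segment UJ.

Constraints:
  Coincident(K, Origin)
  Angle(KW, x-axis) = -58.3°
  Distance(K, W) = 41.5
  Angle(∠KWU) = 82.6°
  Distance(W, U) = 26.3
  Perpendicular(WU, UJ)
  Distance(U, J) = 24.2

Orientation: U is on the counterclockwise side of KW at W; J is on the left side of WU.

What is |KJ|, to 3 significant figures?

27.0

K is at the origin; KW runs at -58.3° with length 41.5, so W = 41.5·(cos -58.3°, sin -58.3°) = (21.8, -35.3). ∠KWU = 82.6°, so WU runs at -58.3° + (180° − 82.6°) = 39.1° from the x-axis; with |WU| = 26.3, U = W + 26.3·(cos 39.1°, sin 39.1°) = (42.2, -18.7). WU is perpendicular to UJ; with |UJ| = 24.2 on the left of WU, J = U + 24.2·(-0.631, 0.776) = (27.0, 0.0584). Then |KJ| = |J − K| = 27.0.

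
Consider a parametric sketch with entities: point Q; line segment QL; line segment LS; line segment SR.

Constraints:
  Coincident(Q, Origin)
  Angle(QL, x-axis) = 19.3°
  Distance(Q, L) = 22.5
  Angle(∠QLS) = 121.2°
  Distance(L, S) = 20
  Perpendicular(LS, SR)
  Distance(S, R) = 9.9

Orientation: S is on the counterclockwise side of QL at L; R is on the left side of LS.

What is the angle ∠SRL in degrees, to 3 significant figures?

63.7°

∠QLS = 121.2°, so LS runs at 19.3° + (180° − 121.2°) = 78.1° from the x-axis; with |LS| = 20.0, S = L + 20.0·(cos 78.1°, sin 78.1°) = (25.4, 27.0). The perpendicularity gives SR at right angles to LS; with |SR| = 9.9 on the left of LS, R = S + 9.9·(-0.979, 0.206) = (15.7, 29.0). Then cos ∠SRL = RS·RL / (|RS||RL|), giving 63.7°.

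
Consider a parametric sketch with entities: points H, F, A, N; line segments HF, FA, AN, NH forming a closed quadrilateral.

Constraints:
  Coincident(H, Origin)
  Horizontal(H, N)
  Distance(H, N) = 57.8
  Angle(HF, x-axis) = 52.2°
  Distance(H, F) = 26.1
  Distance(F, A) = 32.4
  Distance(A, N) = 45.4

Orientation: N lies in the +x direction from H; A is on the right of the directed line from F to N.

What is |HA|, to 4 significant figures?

18.20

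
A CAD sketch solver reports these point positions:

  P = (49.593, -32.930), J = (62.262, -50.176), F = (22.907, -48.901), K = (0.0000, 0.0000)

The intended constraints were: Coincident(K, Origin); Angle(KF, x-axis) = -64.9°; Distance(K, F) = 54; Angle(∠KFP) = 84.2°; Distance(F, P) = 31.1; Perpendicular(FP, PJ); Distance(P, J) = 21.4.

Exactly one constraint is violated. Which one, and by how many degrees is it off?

Perpendicular(FP, PJ) — off by 5.40°.

K = (0.00, 0.00) ✓; KF at -64.90° ✓; |KF| = 54.00 ✓; ∠KFP = 84.20° ✓; |FP| = 31.10 ✓; ∠(FP, PJ) = 84.60° ✗; |PJ| = 21.40 ✓.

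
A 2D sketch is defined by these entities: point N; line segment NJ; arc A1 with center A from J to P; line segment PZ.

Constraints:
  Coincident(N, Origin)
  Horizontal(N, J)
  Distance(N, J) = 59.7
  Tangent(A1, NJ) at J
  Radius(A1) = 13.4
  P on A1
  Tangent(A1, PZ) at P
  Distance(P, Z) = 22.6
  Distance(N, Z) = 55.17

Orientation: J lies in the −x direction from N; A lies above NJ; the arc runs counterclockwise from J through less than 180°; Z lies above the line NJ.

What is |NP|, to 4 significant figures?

47.85

Checks: |AP| = 13.40 ✓; ∠(AP, PZ) = 90.00° ✓; |PZ| = 22.60 ✓; |NZ| = 55.17 ✓.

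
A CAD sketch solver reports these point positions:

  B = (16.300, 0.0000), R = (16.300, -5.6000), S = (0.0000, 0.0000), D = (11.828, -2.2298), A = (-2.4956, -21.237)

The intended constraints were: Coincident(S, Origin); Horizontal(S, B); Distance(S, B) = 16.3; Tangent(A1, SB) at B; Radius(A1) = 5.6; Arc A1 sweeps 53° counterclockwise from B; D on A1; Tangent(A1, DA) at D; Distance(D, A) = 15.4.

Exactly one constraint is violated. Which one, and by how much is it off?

Distance(D, A) = 15.4 — off by 8.40.

S = (0.00, 0.00) ✓; S.y = 0.00, B.y = 0.00 ✓; |SB| = 16.30 ✓; ∠(RB, BS) = 90.00° ✓; |RB| = 5.600 ✓; bearing(R→D) − bearing(R→B) = 53.00° ✓; |RD| = 5.600 ✓; ∠(RD, DA) = 90.00° ✓; |DA| = 23.80 ✗.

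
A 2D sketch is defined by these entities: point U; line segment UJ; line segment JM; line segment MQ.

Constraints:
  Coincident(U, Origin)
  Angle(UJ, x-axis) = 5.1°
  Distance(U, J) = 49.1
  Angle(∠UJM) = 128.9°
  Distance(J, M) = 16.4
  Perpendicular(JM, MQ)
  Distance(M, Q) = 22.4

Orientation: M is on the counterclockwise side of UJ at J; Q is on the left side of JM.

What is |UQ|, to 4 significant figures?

49.81

U is at the origin; UJ runs at 5.1° with length 49.1, so J = 49.1·(cos 5.1°, sin 5.1°) = (48.91, 4.365). ∠UJM = 128.9°, so JM runs at 5.1° + (180° − 128.9°) = 56.20° from the x-axis; with |JM| = 16.4, M = J + 16.4·(cos 56.20°, sin 56.20°) = (58.03, 17.99). The perpendicularity gives MQ at right angles to JM; with |MQ| = 22.4 on the left of JM, Q = M + 22.4·(-0.8310, 0.5563) = (39.41, 30.45). Then |UQ| = |Q − U| = 49.81.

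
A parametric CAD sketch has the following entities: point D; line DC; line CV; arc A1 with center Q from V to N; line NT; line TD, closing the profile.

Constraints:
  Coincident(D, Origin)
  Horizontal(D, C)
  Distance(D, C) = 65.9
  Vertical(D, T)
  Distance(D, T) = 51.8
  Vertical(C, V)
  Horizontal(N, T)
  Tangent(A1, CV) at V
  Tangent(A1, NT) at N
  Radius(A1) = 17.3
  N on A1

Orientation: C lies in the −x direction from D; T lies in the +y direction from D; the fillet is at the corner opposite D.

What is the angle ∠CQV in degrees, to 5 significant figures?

63.369°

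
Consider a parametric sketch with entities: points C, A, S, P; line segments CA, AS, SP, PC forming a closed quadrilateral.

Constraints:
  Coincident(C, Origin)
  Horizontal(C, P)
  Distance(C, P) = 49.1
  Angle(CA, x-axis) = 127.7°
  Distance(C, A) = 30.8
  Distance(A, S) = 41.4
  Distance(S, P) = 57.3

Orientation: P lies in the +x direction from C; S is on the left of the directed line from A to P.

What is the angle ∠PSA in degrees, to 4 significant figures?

92.56°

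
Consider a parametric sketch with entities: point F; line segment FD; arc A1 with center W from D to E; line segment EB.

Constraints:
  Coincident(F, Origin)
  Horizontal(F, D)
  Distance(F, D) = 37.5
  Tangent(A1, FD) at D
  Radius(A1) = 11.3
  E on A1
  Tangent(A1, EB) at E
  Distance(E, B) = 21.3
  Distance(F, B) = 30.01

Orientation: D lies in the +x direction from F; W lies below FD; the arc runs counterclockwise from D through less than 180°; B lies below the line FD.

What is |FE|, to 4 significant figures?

28.22

Checks: |WE| = 11.30 ✓; ∠(WE, EB) = 90.00° ✓; |EB| = 21.30 ✓; |FB| = 30.01 ✓.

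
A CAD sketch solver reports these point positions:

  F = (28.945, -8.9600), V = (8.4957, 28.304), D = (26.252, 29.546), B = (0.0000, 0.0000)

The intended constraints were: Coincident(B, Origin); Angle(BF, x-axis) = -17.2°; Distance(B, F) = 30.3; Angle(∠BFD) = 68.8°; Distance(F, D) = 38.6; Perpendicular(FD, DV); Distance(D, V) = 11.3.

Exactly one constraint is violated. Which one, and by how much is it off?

Distance(D, V) = 11.3 — off by 6.50.

B = (0.00, 0.00) ✓; BF at -17.20° ✓; |BF| = 30.30 ✓; ∠BFD = 68.80° ✓; |FD| = 38.60 ✓; ∠(FD, DV) = 90.00° ✓; |DV| = 17.80 ✗.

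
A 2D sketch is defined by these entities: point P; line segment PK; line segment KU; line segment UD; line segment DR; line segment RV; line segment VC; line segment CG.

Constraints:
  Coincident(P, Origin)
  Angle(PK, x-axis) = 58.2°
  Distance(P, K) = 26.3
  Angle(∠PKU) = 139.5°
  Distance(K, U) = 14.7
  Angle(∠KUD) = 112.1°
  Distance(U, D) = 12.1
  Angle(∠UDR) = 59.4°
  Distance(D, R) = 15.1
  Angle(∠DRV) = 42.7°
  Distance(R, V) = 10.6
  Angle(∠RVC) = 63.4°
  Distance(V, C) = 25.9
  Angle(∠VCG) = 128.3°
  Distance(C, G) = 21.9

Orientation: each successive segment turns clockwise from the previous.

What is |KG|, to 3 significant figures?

44.4

P is at the origin; PK runs at 58.2° with length 26.3, so K = (13.9, 22.4). ∠PKU = 139.5° gives KU at 17.7° from the x-axis; with |KU| = 14.7, U = (27.9, 26.8). ∠KUD = 112.1° gives UD at -50.2° from the x-axis; with |UD| = 12.1, D = (35.6, 17.5). ∠UDR = 59.4° gives DR at -171° from the x-axis; with |DR| = 15.1, R = (20.7, 15.1). ∠DRV = 42.7° gives RV at 51.9° from the x-axis; with |RV| = 10.6, V = (27.2, 23.5). ∠RVC = 63.4° gives VC at -64.7° from the x-axis; with |VC| = 25.9, C = (38.3, 0.0368). ∠VCG = 128.3° gives CG at -116° from the x-axis; with |CG| = 21.9, G = (28.6, -19.6). Then |KG| = |G − K| = 44.4.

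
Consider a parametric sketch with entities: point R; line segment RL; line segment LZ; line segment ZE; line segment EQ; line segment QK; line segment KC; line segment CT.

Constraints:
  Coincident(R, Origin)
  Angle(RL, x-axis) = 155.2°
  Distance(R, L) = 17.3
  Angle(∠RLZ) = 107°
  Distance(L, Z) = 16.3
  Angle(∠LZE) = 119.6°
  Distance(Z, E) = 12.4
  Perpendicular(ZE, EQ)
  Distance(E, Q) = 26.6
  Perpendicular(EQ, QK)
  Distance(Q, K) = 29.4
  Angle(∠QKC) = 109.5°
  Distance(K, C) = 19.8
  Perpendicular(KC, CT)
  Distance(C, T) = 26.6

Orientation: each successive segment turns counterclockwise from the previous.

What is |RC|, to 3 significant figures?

33.3

The perpendicularity gives QK at right angles to EQ, so QK runs at 109°; with |QK| = 29.4, K = (-6.78, 19.7). ∠QKC = 109.5° gives KC at 179° from the x-axis; with |KC| = 19.8, C = (-26.6, 20.0). Then |RC| = |C − R| = 33.3.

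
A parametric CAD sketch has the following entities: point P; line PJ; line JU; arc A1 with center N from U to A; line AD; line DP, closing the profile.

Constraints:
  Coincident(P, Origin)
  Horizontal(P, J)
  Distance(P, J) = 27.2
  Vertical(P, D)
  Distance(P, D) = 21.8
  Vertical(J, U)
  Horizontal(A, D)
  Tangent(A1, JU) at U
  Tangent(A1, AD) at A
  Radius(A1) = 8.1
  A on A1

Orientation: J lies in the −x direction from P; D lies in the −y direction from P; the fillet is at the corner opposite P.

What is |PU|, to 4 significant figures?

30.46

P is at the origin; P and J share the same y with |PJ| = 27.2 and J on the −x side, so J = (-27.20, 0.000). P and D share the same x with |PD| = 21.8 and D on the −y side, so D = (0.000, -21.80). The virtual corner opposite P is at (-27.20, -21.80). Since A1 is tangent to JU there, NU ⟂ JU and tangency of A1 to AD means the radius NA is perpendicular to AD, with radius 8.1, so the center N sits 8.1 in from both sides at N = (-19.10, -13.70). That places the tangent points at U = (-27.20, -13.70) on JU and A = (-19.10, -21.80) on AD. Then |PU| = |U − P| = 30.46.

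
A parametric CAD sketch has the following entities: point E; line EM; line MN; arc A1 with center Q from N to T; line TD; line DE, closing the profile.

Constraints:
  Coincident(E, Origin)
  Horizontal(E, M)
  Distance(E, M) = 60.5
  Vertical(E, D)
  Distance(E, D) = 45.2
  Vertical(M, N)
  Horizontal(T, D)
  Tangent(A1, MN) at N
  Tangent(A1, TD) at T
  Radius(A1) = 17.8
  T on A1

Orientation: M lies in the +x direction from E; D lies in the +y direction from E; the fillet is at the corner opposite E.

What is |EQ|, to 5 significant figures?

50.735

E is at the origin; E and M share the same y with |EM| = 60.5 and M on the +x side, so M = (60.500, 0.0000). E and D share the same x with |ED| = 45.2 and D on the +y side, so D = (0.0000, 45.200). The virtual corner opposite E is at (60.500, 45.200). The tangent condition forces QN to be normal to MN and tangency of A1 to TD means the radius QT is perpendicular to TD, with radius 17.8, so the center Q sits 17.8 in from both sides at Q = (42.700, 27.400). Then |EQ| = |Q − E| = 50.735.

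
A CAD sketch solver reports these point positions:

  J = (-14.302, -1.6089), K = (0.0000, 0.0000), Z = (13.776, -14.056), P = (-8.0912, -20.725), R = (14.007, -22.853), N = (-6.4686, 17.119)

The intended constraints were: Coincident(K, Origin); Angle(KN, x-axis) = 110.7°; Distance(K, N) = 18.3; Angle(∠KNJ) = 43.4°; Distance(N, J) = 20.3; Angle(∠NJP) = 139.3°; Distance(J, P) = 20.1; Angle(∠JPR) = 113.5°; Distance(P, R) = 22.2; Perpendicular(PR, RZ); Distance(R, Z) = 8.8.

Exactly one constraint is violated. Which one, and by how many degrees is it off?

Perpendicular(PR, RZ) — off by 7.00°.

K = (0.00, 0.00) ✓; KN at 110.7° ✓; |KN| = 18.30 ✓; ∠KNJ = 43.40° ✓; |NJ| = 20.30 ✓; ∠NJP = 139.3° ✓; |JP| = 20.10 ✓; ∠JPR = 113.5° ✓; |PR| = 22.20 ✓; ∠(PR, RZ) = 97.00° ✗; |RZ| = 8.800 ✓.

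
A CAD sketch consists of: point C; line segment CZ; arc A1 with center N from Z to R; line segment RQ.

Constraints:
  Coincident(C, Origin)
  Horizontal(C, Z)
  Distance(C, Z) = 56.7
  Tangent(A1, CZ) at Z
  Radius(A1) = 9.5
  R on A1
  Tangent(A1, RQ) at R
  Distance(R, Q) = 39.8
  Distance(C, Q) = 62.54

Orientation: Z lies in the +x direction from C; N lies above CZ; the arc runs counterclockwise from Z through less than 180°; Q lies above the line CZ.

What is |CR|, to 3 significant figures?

66.1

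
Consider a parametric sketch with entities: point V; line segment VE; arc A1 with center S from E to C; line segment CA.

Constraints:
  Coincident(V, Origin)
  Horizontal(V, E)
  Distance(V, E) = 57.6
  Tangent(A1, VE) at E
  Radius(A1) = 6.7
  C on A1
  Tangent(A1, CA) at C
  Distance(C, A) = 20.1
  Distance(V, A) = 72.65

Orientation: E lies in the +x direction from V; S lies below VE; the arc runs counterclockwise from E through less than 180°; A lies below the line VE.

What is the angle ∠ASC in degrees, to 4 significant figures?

71.57°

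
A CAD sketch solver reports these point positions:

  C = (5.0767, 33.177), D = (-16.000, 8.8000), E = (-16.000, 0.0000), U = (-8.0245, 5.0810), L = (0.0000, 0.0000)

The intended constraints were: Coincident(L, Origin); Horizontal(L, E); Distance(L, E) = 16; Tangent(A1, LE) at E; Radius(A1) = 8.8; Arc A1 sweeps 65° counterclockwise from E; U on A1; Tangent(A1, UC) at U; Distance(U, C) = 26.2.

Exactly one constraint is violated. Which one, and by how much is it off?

Distance(U, C) = 26.2 — off by 4.80.

L = (0.00, 0.00) ✓; L.y = 0.00, E.y = 0.00 ✓; |LE| = 16.00 ✓; ∠(DE, EL) = 90.00° ✓; |DE| = 8.800 ✓; bearing(D→U) − bearing(D→E) = 65.00° ✓; |DU| = 8.800 ✓; ∠(DU, UC) = 90.00° ✓; |UC| = 31.00 ✗.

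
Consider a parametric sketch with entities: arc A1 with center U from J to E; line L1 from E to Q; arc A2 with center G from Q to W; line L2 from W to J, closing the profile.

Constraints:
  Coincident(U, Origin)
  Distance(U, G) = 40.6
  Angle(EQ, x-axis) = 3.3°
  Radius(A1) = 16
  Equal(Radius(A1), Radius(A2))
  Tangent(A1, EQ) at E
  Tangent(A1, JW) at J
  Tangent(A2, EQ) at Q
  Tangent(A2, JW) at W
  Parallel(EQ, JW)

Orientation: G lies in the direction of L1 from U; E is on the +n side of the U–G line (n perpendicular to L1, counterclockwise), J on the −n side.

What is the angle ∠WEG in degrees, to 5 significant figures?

16.736°

Tangency of A1 to both parallel lines with radius 16.0 puts E and J at U ± 16.0·n: E = (-0.92102, 15.973), J = (0.92102, -15.973). Equal radii place Q and W the same way about G: Q = G + 16.0·n = (39.612, 18.311), W = G − 16.0·n = (41.454, -13.636). Then cos ∠WEG = EW·EG / (|EW||EG|), giving 16.736°.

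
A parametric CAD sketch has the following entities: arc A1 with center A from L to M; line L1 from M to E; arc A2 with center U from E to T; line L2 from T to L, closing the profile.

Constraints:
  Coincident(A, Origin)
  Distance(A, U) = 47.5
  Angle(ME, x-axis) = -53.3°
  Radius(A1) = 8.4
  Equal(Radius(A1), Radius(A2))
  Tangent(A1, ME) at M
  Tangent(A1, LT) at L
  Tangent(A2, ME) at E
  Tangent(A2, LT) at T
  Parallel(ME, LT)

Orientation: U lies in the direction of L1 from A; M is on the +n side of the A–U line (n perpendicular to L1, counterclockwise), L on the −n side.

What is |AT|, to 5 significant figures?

48.237

The slot axis is L1's direction at -53.3°, so u = (cos -53.3°, sin -53.3°) = (0.59763, -0.80178) and n = (−sin -53.3°, cos -53.3°) = (0.80178, 0.59763). A is at the origin and U lies 47.5 along u from A, so U = 47.5·u = (28.387, -38.084). Tangency of A1 to both parallel lines with radius 8.4 puts M and L at A ± 8.4·n: M = (6.7349, 5.0201), L = (-6.7349, -5.0201). Equal radii place E and T the same way about U: E = U + 8.4·n = (35.122, -33.064), T = U − 8.4·n = (21.652, -43.104). Then |AT| = |T − A| = 48.237.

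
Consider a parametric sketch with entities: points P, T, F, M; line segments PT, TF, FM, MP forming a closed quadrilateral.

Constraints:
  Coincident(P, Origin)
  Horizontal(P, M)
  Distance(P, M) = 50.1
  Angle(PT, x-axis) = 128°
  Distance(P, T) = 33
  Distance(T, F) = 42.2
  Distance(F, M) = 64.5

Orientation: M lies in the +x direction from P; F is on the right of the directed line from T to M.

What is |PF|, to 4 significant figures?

19.90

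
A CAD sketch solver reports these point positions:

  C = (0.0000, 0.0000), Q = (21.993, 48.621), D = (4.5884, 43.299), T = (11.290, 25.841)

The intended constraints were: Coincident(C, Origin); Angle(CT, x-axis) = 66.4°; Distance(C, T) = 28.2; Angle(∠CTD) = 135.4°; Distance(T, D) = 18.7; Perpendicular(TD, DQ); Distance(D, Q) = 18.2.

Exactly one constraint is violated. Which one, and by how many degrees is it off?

Perpendicular(TD, DQ) — off by 4.00°.

C = (0.00, 0.00) ✓; CT at 66.40° ✓; |CT| = 28.20 ✓; ∠CTD = 135.4° ✓; |TD| = 18.70 ✓; ∠(TD, DQ) = 94.00° ✗; |DQ| = 18.20 ✓.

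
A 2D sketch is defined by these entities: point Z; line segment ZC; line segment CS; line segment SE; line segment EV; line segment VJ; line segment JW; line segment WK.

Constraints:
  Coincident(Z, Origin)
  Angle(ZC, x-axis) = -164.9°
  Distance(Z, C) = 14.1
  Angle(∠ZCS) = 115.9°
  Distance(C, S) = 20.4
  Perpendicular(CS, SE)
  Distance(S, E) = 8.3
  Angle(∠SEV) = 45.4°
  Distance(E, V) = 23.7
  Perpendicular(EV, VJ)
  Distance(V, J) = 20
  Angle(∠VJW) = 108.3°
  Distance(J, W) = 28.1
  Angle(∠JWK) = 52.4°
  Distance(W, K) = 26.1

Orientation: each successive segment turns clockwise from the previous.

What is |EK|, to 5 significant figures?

7.0321

Z is at the origin; ZC runs at -164.9° with length 14.1, so C = (-13.613, -3.6731). ∠ZCS = 115.9° gives CS at 131.00° from the x-axis; with |CS| = 20.4, S = (-26.997, 11.723). CS ⟂ SE, so SE runs at 41.000°; with |SE| = 8.3, E = (-20.733, 17.168). ∠SEV = 45.4° gives EV at -93.600° from the x-axis; with |EV| = 23.7, V = (-22.221, -6.4850). EV ⟂ VJ, so VJ runs at 176.40°; with |VJ| = 20.0, J = (-42.181, -5.2292). ∠VJW = 108.3° gives JW at 104.70° from the x-axis; with |JW| = 28.1, W = (-49.312, 21.951). ∠JWK = 52.4° gives WK at -22.900° from the x-axis; with |WK| = 26.1, K = (-25.269, 11.795). Then |EK| = |K − E| = 7.0321.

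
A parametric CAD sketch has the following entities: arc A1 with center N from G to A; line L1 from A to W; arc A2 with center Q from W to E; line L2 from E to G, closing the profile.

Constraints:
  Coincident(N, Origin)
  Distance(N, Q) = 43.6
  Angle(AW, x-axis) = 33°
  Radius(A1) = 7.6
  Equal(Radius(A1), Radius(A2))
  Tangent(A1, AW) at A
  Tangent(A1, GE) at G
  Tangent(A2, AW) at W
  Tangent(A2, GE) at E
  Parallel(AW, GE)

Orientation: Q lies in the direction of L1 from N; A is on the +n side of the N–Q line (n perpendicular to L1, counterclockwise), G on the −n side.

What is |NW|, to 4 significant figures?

44.26

The slot axis is L1's direction at 33.0°, so u = (cos 33.0°, sin 33.0°) = (0.8387, 0.5446) and n = (−sin 33.0°, cos 33.0°) = (-0.5446, 0.8387). N is at the origin and Q lies 43.6 along u from N, so Q = 43.6·u = (36.57, 23.75). Tangency of A1 to both parallel lines with radius 7.6 puts A and G at N ± 7.6·n: A = (-4.139, 6.374), G = (4.139, -6.374). Equal radii place W and E the same way about Q: W = Q + 7.6·n = (32.43, 30.12), E = Q − 7.6·n = (40.71, 17.37). Then |NW| = |W − N| = 44.26.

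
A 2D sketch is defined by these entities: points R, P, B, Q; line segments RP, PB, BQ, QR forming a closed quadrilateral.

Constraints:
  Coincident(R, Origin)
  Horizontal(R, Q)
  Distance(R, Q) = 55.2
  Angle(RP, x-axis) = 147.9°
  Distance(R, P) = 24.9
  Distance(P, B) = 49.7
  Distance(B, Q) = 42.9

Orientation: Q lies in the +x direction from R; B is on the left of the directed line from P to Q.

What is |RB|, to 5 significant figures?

39.944

Checks: |PB| = 49.70 ✓; |BQ| = 42.90 ✓.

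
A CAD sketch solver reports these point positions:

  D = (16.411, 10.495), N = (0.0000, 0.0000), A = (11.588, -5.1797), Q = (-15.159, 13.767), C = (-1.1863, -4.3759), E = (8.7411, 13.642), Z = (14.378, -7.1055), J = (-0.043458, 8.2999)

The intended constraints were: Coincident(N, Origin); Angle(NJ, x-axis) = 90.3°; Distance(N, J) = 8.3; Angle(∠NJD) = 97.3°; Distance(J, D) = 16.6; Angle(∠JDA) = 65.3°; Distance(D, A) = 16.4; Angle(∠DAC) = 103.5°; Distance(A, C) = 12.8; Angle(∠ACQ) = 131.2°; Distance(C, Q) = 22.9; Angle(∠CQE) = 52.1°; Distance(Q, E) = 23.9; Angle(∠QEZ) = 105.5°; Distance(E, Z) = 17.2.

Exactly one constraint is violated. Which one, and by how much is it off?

Distance(E, Z) = 17.2 — off by 4.30.

N = (0.00, 0.00) ✓; NJ at 90.30° ✓; |NJ| = 8.300 ✓; ∠NJD = 97.30° ✓; |JD| = 16.60 ✓; ∠JDA = 65.30° ✓; |DA| = 16.40 ✓; ∠DAC = 103.5° ✓; |AC| = 12.80 ✓; ∠ACQ = 131.2° ✓; |CQ| = 22.90 ✓; ∠CQE = 52.10° ✓; |QE| = 23.90 ✓; ∠QEZ = 105.5° ✓; |EZ| = 21.50 ✗.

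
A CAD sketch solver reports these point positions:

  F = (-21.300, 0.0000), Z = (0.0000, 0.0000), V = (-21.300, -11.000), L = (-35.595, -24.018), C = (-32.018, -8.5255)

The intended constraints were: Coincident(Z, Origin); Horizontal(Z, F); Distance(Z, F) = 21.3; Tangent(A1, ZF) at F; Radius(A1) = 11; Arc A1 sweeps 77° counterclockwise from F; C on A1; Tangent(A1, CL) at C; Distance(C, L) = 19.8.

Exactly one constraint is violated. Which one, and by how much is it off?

Distance(C, L) = 19.8 — off by 3.90.

Z = (0.00, 0.00) ✓; Z.y = 0.00, F.y = 0.00 ✓; |ZF| = 21.30 ✓; ∠(VF, FZ) = 90.00° ✓; |VF| = 11.00 ✓; bearing(V→C) − bearing(V→F) = 77.00° ✓; |VC| = 11.00 ✓; ∠(VC, CL) = 90.00° ✓; |CL| = 15.90 ✗.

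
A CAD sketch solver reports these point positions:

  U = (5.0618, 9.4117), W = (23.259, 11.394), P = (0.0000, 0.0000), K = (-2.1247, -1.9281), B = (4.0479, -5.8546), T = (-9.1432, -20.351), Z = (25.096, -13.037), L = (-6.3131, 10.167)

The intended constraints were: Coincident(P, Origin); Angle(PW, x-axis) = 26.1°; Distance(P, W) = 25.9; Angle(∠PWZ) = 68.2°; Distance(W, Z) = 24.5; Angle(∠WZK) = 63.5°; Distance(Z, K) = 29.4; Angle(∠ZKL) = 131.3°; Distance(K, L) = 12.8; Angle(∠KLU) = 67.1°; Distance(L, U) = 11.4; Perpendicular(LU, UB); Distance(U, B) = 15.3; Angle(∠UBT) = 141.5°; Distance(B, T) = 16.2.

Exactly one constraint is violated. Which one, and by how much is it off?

Distance(B, T) = 16.2 — off by 3.40.

P = (0.00, 0.00) ✓; PW at 26.10° ✓; |PW| = 25.90 ✓; ∠PWZ = 68.20° ✓; |WZ| = 24.50 ✓; ∠WZK = 63.50° ✓; |ZK| = 29.40 ✓; ∠ZKL = 131.3° ✓; |KL| = 12.80 ✓; ∠KLU = 67.10° ✓; |LU| = 11.40 ✓; ∠(LU, UB) = 90.00° ✓; |UB| = 15.30 ✓; ∠UBT = 141.5° ✓; |BT| = 19.60 ✗.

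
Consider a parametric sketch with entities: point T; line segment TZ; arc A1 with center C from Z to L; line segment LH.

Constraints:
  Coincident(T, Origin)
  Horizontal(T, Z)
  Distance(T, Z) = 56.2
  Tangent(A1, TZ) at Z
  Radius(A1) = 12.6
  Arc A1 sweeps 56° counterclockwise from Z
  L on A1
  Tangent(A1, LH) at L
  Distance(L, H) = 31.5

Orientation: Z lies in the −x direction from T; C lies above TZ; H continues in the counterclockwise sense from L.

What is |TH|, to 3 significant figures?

42.4

T is at the origin; TZ is horizontal with |TZ| = 56.2 and Z on the −x side, so Z = (-56.2, 0.00). The tangent condition forces CZ to be normal to TZ, so C = Z + (0, 12.6) = (-56.2, 12.6). On A1, Z sits at bearing -90° from C; a 56° counterclockwise sweep puts L at bearing -34°, so L = C + 12.6·(cos -34°, sin -34°) = (-45.8, 5.55). The tangent condition forces CL to be normal to LH, so LH runs along (−sin -34°, cos -34°); with |LH| = 31.5, H = (-28.1, 31.7). Then |TH| = |H − T| = 42.4.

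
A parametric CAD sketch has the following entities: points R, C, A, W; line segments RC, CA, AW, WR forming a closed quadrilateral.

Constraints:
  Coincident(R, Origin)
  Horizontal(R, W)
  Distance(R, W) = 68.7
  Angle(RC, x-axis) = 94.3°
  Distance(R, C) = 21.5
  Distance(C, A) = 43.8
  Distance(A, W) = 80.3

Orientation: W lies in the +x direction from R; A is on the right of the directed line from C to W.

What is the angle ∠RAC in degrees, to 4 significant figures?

12.33°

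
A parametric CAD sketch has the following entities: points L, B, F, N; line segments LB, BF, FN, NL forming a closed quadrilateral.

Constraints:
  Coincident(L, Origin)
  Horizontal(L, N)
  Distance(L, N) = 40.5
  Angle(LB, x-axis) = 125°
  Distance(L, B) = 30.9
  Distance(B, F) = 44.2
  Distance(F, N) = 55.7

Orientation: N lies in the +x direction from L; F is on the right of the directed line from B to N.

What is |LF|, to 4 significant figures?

22.08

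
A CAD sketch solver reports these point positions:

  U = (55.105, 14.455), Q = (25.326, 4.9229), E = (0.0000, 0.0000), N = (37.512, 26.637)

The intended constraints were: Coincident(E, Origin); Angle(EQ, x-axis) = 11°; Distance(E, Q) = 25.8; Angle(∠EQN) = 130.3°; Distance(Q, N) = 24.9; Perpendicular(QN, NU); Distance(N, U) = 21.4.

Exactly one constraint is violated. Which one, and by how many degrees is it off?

Perpendicular(QN, NU) — off by 5.40°.

E = (0.00, 0.00) ✓; EQ at 11.00° ✓; |EQ| = 25.80 ✓; ∠EQN = 130.3° ✓; |QN| = 24.90 ✓; ∠(QN, NU) = 95.40° ✗; |NU| = 21.40 ✓.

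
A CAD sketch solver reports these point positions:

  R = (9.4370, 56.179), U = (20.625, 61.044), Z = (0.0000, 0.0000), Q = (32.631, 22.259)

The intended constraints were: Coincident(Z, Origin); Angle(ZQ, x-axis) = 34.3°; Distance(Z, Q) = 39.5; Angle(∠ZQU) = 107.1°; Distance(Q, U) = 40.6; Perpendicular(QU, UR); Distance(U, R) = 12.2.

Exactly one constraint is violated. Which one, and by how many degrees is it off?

Perpendicular(QU, UR) — off by 6.30°.

Z = (0.00, 0.00) ✓; ZQ at 34.30° ✓; |ZQ| = 39.50 ✓; ∠ZQU = 107.1° ✓; |QU| = 40.60 ✓; ∠(QU, UR) = 96.30° ✗; |UR| = 12.20 ✓.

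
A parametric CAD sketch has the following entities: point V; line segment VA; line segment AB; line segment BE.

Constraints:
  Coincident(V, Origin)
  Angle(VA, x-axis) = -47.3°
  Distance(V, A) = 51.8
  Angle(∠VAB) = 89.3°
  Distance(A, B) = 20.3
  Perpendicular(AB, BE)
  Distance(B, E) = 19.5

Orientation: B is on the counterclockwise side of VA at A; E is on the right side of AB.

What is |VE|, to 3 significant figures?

74.0

V is at the origin; VA runs at -47.3° with length 51.8, so A = 51.8·(cos -47.3°, sin -47.3°) = (35.1, -38.1). ∠VAB = 89.3°, so AB runs at -47.3° + (180° − 89.3°) = 43.4° from the x-axis; with |AB| = 20.3, B = A + 20.3·(cos 43.4°, sin 43.4°) = (49.9, -24.1). AB is perpendicular to BE; with |BE| = 19.5 on the right of AB, E = B + 19.5·(0.687, -0.727) = (63.3, -38.3). Then |VE| = |E − V| = 74.0.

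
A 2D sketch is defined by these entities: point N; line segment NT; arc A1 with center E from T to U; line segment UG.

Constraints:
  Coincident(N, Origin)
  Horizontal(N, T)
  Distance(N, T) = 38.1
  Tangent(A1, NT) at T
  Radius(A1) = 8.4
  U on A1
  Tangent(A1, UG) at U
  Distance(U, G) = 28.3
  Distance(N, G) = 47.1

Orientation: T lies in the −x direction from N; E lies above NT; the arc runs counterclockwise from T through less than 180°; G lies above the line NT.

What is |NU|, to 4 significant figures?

30.85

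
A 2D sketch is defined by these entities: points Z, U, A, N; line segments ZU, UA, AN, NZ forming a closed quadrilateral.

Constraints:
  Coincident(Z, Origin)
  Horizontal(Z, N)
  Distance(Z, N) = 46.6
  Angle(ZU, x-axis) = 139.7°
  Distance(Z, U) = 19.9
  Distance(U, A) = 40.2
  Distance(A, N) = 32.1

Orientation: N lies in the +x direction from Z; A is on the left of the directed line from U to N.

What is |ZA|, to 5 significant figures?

32.851

Checks: ZU at 139.7° ✓; |UA| = 40.20 ✓; |AN| = 32.10 ✓.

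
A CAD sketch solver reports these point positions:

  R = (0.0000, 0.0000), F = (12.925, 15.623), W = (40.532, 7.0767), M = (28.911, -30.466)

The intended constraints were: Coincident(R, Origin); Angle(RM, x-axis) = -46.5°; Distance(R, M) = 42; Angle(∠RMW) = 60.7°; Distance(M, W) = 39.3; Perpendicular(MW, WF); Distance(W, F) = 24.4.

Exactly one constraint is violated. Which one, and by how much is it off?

Distance(W, F) = 24.4 — off by 4.50.

R = (0.00, 0.00) ✓; RM at -46.50° ✓; |RM| = 42.00 ✓; ∠RMW = 60.70° ✓; |MW| = 39.30 ✓; ∠(MW, WF) = 90.00° ✓; |WF| = 28.90 ✗.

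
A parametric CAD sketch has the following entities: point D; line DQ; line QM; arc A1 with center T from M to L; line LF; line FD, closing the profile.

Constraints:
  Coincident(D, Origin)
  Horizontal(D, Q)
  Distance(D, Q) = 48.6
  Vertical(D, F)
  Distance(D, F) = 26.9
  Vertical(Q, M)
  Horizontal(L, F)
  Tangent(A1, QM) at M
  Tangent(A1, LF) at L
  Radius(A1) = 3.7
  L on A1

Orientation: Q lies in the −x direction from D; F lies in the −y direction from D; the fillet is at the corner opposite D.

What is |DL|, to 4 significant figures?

52.34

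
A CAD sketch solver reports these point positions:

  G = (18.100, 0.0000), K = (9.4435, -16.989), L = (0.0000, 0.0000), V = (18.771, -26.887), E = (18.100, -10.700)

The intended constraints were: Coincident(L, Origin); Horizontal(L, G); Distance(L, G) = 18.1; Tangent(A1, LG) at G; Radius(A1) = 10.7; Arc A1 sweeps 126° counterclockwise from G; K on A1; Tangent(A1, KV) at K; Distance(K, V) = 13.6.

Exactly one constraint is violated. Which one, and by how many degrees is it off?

Tangent(A1, KV) at K — off by 7.30°.

L = (0.00, 0.00) ✓; L.y = 0.00, G.y = 0.00 ✓; |LG| = 18.10 ✓; ∠(EG, GL) = 90.00° ✓; |EG| = 10.70 ✓; bearing(E→K) − bearing(E→G) = 126.0° ✓; |EK| = 10.70 ✓; ∠(EK, KV) = 82.70° ✗; |KV| = 13.60 ✓.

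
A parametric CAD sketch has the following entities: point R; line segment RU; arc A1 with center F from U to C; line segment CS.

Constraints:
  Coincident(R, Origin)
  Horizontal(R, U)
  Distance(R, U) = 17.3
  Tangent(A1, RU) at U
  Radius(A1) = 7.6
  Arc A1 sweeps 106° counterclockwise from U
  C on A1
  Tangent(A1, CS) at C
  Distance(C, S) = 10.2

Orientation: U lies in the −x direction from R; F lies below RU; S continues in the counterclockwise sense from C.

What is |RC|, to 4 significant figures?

26.45

R is at the origin; R and U share the same y with |RU| = 17.3 and U on the −x side, so U = (-17.30, 0.000). The tangent condition forces FU to be normal to RU, so F = U + (0, -7.6) = (-17.30, -7.600). On A1, U sits at bearing 90° from F; a 106° counterclockwise sweep puts C at bearing 196°, so C = F + 7.6·(cos 196°, sin 196°) = (-24.61, -9.695). Then |RC| = |C − R| = 26.45.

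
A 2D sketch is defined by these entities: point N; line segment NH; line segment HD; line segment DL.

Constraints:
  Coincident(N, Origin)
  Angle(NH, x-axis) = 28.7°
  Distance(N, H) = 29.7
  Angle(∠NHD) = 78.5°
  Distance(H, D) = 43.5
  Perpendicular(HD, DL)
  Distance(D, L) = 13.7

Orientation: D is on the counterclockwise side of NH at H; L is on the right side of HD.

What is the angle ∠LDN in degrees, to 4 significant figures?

127.8°

N is at the origin; NH runs at 28.7° with length 29.7, so H = 29.7·(cos 28.7°, sin 28.7°) = (26.05, 14.26). ∠NHD = 78.5°, so HD runs at 28.7° + (180° − 78.5°) = 130.2° from the x-axis; with |HD| = 43.5, D = H + 43.5·(cos 130.2°, sin 130.2°) = (-2.026, 47.49). HD ⟂ DL; with |DL| = 13.7 on the right of HD, L = D + 13.7·(0.7638, 0.6455) = (8.438, 56.33). Then cos ∠LDN = DL·DN / (|DL||DN|), giving 127.8°.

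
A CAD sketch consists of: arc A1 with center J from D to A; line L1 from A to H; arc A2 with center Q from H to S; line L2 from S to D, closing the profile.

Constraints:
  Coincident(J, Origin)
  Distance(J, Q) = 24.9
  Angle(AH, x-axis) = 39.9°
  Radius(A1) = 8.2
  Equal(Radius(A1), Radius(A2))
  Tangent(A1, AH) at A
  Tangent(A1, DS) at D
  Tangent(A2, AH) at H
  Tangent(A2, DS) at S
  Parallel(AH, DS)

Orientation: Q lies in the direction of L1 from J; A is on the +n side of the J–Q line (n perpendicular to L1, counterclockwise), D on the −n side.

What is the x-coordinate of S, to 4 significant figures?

24.36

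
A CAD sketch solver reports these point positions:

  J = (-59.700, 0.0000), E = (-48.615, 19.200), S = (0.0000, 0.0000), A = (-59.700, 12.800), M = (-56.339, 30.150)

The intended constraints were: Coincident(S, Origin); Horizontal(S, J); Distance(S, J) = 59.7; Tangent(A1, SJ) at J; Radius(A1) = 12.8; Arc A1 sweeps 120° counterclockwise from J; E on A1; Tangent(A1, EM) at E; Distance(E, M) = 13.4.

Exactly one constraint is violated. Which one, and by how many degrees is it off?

Tangent(A1, EM) at E — off by 5.20°.

S = (0.00, 0.00) ✓; S.y = 0.00, J.y = 0.00 ✓; |SJ| = 59.70 ✓; ∠(AJ, JS) = 90.00° ✓; |AJ| = 12.80 ✓; bearing(A→E) − bearing(A→J) = 120.0° ✓; |AE| = 12.80 ✓; ∠(AE, EM) = 84.80° ✗; |EM| = 13.40 ✓.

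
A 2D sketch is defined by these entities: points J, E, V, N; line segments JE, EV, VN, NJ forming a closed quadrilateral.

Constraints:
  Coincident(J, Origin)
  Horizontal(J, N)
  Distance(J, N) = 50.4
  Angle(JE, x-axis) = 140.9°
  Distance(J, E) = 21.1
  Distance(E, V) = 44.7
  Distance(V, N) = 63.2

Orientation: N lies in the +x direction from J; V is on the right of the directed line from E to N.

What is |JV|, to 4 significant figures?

30.44

J is at the origin; J and N share the same y with |JN| = 50.4 and N in +x, so N = (50.4, 0). JE runs at 140.9° with |JE| = 21.1, so E = (-16.37, 13.31). V is determined by |EV| = 44.7 and |VN| = 63.2 together: it lies at the intersection of circle(E, 44.7) and circle(N, 63.2). With |EN| = 68.09, the foot of the radical line on EN is 19.39 from E and the perpendicular offset is √(44.7² − 19.39²) = 40.28. Taking the right-of-EN solution: V = (-5.235, -29.98).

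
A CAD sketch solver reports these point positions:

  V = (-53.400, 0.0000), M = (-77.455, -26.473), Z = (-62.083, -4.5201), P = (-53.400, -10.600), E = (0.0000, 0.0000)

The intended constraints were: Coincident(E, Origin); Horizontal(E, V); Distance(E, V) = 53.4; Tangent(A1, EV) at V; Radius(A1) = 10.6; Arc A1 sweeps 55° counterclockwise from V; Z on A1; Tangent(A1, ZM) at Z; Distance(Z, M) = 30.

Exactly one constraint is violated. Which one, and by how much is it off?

Distance(Z, M) = 30 — off by 3.20.

E = (0.00, 0.00) ✓; E.y = 0.00, V.y = 0.00 ✓; |EV| = 53.40 ✓; ∠(PV, VE) = 90.00° ✓; |PV| = 10.60 ✓; bearing(P→Z) − bearing(P→V) = 55.00° ✓; |PZ| = 10.60 ✓; ∠(PZ, ZM) = 90.00° ✓; |ZM| = 26.80 ✗.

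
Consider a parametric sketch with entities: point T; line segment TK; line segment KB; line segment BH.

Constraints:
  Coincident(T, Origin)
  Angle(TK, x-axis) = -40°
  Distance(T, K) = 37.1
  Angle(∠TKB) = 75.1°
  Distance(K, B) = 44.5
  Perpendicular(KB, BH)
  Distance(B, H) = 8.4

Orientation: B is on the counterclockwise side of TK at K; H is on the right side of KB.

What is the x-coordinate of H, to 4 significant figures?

54.90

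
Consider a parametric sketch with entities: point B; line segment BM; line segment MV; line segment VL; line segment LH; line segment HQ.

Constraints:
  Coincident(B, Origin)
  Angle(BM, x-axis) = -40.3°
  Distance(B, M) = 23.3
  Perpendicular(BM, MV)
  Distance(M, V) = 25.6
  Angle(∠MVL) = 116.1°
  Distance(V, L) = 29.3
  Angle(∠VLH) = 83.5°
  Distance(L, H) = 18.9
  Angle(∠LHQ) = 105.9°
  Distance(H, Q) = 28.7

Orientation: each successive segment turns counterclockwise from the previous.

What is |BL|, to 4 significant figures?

38.61

B is at the origin; BM runs at -40.3° with length 23.3, so M = (17.77, -15.07). BM ⟂ MV, so MV runs at 49.70°; with |MV| = 25.6, V = (34.33, 4.454). ∠MVL = 116.1° gives VL at 113.6° from the x-axis; with |VL| = 29.3, L = (22.60, 31.30). Then |BL| = |L − B| = 38.61.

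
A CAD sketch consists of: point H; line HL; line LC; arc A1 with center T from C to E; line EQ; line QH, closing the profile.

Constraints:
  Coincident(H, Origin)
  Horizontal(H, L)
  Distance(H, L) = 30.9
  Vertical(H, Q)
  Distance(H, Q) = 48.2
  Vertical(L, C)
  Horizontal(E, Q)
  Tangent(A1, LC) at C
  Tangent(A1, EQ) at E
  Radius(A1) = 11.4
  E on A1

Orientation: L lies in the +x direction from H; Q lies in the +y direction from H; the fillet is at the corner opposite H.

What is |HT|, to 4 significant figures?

41.65

H and Q share the same x with |HQ| = 48.2 and Q on the +y side, so Q = (0.000, 48.20). The virtual corner opposite H is at (30.90, 48.20). Since A1 is tangent to LC there, TC ⟂ LC and A1 meets EQ tangentially, so TE is at right angles to EQ, with radius 11.4, so the center T sits 11.4 in from both sides at T = (19.50, 36.80). Then |HT| = |T − H| = 41.65.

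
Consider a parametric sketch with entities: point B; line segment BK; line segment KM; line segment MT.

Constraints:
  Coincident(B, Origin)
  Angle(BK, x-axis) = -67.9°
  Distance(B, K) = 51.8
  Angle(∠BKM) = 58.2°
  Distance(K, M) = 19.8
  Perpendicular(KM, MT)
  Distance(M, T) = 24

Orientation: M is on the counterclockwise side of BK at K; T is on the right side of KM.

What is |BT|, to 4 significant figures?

68.44

B is at the origin; BK runs at -67.9° with length 51.8, so K = 51.8·(cos -67.9°, sin -67.9°) = (19.49, -47.99). ∠BKM = 58.2°, so KM runs at -67.9° + (180° − 58.2°) = 53.90° from the x-axis; with |KM| = 19.8, M = K + 19.8·(cos 53.90°, sin 53.90°) = (31.15, -32.00). KM ⟂ MT; with |MT| = 24.0 on the right of KM, T = M + 24.0·(0.8080, -0.5892) = (50.55, -46.14). Then |BT| = |T − B| = 68.44.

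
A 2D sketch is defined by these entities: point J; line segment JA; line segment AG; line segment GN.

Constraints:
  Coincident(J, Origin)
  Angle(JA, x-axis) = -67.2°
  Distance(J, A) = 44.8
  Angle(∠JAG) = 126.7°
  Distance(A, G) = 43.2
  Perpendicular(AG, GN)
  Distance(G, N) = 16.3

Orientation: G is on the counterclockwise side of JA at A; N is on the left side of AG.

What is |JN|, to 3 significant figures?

72.7

J is at the origin; JA runs at -67.2° with length 44.8, so A = 44.8·(cos -67.2°, sin -67.2°) = (17.4, -41.3). ∠JAG = 126.7°, so AG runs at -67.2° + (180° − 126.7°) = -13.9° from the x-axis; with |AG| = 43.2, G = A + 43.2·(cos -13.9°, sin -13.9°) = (59.3, -51.7). AG ⟂ GN; with |GN| = 16.3 on the left of AG, N = G + 16.3·(0.240, 0.971) = (63.2, -35.9). Then |JN| = |N − J| = 72.7.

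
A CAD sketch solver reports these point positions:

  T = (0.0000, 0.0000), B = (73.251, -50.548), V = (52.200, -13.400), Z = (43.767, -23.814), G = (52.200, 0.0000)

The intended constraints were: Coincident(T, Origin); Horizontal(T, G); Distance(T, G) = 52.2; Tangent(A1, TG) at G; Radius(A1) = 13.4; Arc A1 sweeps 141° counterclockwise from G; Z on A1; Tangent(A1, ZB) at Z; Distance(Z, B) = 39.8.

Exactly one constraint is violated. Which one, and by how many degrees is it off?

Tangent(A1, ZB) at Z — off by 3.20°.

T = (0.00, 0.00) ✓; T.y = 0.00, G.y = 0.00 ✓; |TG| = 52.20 ✓; ∠(VG, GT) = 90.00° ✓; |VG| = 13.40 ✓; bearing(V→Z) − bearing(V→G) = 141.0° ✓; |VZ| = 13.40 ✓; ∠(VZ, ZB) = 93.20° ✗; |ZB| = 39.80 ✓.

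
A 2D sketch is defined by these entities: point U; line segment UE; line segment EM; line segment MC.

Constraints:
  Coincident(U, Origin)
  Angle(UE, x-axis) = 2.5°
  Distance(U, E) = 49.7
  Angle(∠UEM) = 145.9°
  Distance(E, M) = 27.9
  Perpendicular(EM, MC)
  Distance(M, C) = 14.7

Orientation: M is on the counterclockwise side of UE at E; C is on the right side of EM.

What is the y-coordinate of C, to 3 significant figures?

7.00

U is at the origin; UE runs at 2.5° with length 49.7, so E = 49.7·(cos 2.5°, sin 2.5°) = (49.7, 2.17). ∠UEM = 145.9°, so EM runs at 2.5° + (180° − 145.9°) = 36.6° from the x-axis; with |EM| = 27.9, M = E + 27.9·(cos 36.6°, sin 36.6°) = (72.1, 18.8). The perpendicularity gives MC at right angles to EM; with |MC| = 14.7 on the right of EM, C = M + 14.7·(0.596, -0.803) = (80.8, 7.00). So C.y = 7.00.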